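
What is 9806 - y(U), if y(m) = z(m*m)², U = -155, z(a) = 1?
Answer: 9805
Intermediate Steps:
y(m) = 1 (y(m) = 1² = 1)
9806 - y(U) = 9806 - 1*1 = 9806 - 1 = 9805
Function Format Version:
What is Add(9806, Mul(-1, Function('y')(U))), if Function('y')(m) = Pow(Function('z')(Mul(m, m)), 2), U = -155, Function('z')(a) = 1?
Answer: 9805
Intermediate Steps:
Function('y')(m) = 1 (Function('y')(m) = Pow(1, 2) = 1)
Add(9806, Mul(-1, Function('y')(U))) = Add(9806, Mul(-1, 1)) = Add(9806, -1) = 9805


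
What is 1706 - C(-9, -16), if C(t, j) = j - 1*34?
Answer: 1756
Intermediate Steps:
C(t, j) = -34 + j (C(t, j) = j - 34 = -34 + j)
1706 - C(-9, -16) = 1706 - (-34 - 16) = 1706 - 1*(-50) = 1706 + 50 = 1756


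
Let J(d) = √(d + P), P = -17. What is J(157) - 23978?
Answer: -23978 + 2*√35 ≈ -23966.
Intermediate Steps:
J(d) = √(-17 + d) (J(d) = √(d - 17) = √(-17 + d))
J(157) - 23978 = √(-17 + 157) - 23978 = √140 - 23978 = 2*√35 - 23978 = -23978 + 2*√35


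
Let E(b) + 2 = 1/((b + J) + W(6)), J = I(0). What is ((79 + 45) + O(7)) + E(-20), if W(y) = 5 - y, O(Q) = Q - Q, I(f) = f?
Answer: 2561/21 ≈ 121.95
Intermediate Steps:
O(Q) = 0
J = 0
E(b) = -2 + 1/(-1 + b) (E(b) = -2 + 1/((b + 0) + (5 - 1*6)) = -2 + 1/(b + (5 - 6)) = -2 + 1/(b - 1) = -2 + 1/(-1 + b))
((79 + 45) + O(7)) + E(-20) = ((79 + 45) + 0) + (3 - 2*(-20))/(-1 - 20) = (124 + 0) + (3 + 40)/(-21) = 124 - 1/21*43 = 124 - 43/21 = 2561/21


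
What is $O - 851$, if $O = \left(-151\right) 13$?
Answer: $-2814$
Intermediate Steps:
$O = -1963$
$O - 851 = -1963 - 851 = -2814$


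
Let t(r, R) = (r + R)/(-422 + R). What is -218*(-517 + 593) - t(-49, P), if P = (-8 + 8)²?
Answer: -6991745/422 ≈ -16568.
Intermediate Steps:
P = 0 (P = 0² = 0)
t(r, R) = (R + r)/(-422 + R)
-218*(-517 + 593) - t(-49, P) = -218*(-517 + 593) - (0 - 49)/(-422 + 0) = -218*76 - (-49)/(-422) = -16568 - (-1)*(-49)/422 = -16568 - 1*49/422 = -16568 - 49/422 = -6991745/422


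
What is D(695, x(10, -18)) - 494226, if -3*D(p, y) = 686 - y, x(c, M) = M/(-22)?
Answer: -16316995/33 ≈ -4.9445e+5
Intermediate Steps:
x(c, M) = -M/22 (x(c, M) = M*(-1/22) = -M/22)
D(p, y) = -686/3 + y/3 (D(p, y) = -(686 - y)/3 = -686/3 + y/3)
D(695, x(10, -18)) - 494226 = (-686/3 + (-1/22*(-18))/3) - 494226 = (-686/3 + (⅓)*(9/11)) - 494226 = (-686/3 + 3/11) - 494226 = -7537/33 - 494226 = -16316995/33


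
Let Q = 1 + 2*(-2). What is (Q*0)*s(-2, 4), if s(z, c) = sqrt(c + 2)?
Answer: 0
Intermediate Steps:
s(z, c) = sqrt(2 + c)
Q = -3 (Q = 1 - 4 = -3)
(Q*0)*s(-2, 4) = (-3*0)*sqrt(2 + 4) = 0*sqrt(6) = 0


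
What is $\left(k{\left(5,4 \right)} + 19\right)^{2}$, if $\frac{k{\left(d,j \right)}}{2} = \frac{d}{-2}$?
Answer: $196$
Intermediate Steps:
$k{\left(d,j \right)} = - d$ ($k{\left(d,j \right)} = 2 \frac{d}{-2} = 2 d \left(- \frac{1}{2}\right) = 2 \left(- \frac{d}{2}\right) = - d$)
$\left(k{\left(5,4 \right)} + 19\right)^{2} = \left(\left(-1\right) 5 + 19\right)^{2} = \left(-5 + 19\right)^{2} = 14^{2} = 196$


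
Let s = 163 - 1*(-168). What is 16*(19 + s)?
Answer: 5600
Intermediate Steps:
s = 331 (s = 163 + 168 = 331)
16*(19 + s) = 16*(19 + 331) = 16*350 = 5600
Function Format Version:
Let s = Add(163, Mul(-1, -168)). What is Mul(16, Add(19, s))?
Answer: 5600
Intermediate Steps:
s = 331 (s = Add(163, 168) = 331)
Mul(16, Add(19, s)) = Mul(16, Add(19, 331)) = Mul(16, 350) = 5600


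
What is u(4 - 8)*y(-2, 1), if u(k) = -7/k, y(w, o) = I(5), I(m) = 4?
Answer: 7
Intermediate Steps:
y(w, o) = 4
u(4 - 8)*y(-2, 1) = -7/(4 - 8)*4 = -7/(-4)*4 = -7*(-¼)*4 = (7/4)*4 = 7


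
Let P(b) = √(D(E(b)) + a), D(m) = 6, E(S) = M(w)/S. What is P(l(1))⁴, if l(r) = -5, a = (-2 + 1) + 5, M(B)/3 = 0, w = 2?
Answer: 100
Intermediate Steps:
M(B) = 0 (M(B) = 3*0 = 0)
a = 4 (a = -1 + 5 = 4)
E(S) = 0 (E(S) = 0/S = 0)
P(b) = √10 (P(b) = √(6 + 4) = √10)
P(l(1))⁴ = (√10)⁴ = 100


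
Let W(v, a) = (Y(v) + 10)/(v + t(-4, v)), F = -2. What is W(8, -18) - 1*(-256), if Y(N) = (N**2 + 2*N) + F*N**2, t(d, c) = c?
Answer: 2029/8 ≈ 253.63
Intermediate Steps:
Y(N) = -N**2 + 2*N (Y(N) = (N**2 + 2*N) - 2*N**2 = -N**2 + 2*N)
W(v, a) = (10 + v*(2 - v))/(2*v) (W(v, a) = (v*(2 - v) + 10)/(v + v) = (10 + v*(2 - v))/((2*v)) = (10 + v*(2 - v))*(1/(2*v)) = (10 + v*(2 - v))/(2*v))
W(8, -18) - 1*(-256) = (1 + 5/8 - 1/2*8) - 1*(-256) = (1 + 5*(1/8) - 4) + 256 = (1 + 5/8 - 4) + 256 = -19/8 + 256 = 2029/8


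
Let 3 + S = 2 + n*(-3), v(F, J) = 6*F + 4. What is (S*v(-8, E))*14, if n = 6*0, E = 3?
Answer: 616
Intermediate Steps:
n = 0
v(F, J) = 4 + 6*F
S = -1 (S = -3 + (2 + 0*(-3)) = -3 + (2 + 0) = -3 + 2 = -1)
(S*v(-8, E))*14 = -(4 + 6*(-8))*14 = -(4 - 48)*14 = -1*(-44)*14 = 44*14 = 616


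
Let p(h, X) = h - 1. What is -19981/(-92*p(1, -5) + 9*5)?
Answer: -19981/45 ≈ -444.02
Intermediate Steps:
p(h, X) = -1 + h
-19981/(-92*p(1, -5) + 9*5) = -19981/(-92*(-1 + 1) + 9*5) = -19981/(-92*0 + 45) = -19981/(0 + 45) = -19981/45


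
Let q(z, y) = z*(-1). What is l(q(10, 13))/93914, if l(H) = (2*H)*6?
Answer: -60/46957 ≈ -0.0012778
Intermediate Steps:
q(z, y) = -z
l(H) = 12*H
l(q(10, 13))/93914 = (12*(-1*10))/93914 = (12*(-10))*(1/93914) = -120*1/93914 = -60/46957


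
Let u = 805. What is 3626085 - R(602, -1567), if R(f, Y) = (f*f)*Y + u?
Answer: 571512348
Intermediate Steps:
R(f, Y) = 805 + Y*f² (R(f, Y) = (f*f)*Y + 805 = f²*Y + 805 = Y*f² + 805 = 805 + Y*f²)
3626085 - R(602, -1567) = 3626085 - (805 - 1567*602²) = 3626085 - (805 - 1567*362404) = 3626085 - (805 - 567887068) = 3626085 - 1*(-567886263) = 3626085 + 567886263 = 571512348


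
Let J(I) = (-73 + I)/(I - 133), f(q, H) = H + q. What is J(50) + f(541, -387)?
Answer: 12805/83 ≈ 154.28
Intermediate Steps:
J(I) = (-73 + I)/(-133 + I)
J(50) + f(541, -387) = (-73 + 50)/(-133 + 50) + (-387 + 541) = -23/(-83) + 154 = -1/83*(-23) + 154 = 23/83 + 154 = 12805/83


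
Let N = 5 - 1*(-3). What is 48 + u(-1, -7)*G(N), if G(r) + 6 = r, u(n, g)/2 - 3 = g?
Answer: 32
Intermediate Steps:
N = 8 (N = 5 + 3 = 8)
u(n, g) = 6 + 2*g
G(r) = -6 + r
48 + u(-1, -7)*G(N) = 48 + (6 + 2*(-7))*(-6 + 8) = 48 + (6 - 14)*2 = 48 - 8*2 = 48 - 16 = 32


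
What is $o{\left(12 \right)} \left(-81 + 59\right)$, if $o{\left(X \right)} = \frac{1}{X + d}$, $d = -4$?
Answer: $- \frac{11}{4} \approx -2.75$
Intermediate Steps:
$o{\left(X \right)} = \frac{1}{-4 + X}$ ($o{\left(X \right)} = \frac{1}{X - 4} = \frac{1}{-4 + X}$)
$o{\left(12 \right)} \left(-81 + 59\right) = \frac{-81 + 59}{-4 + 12} = \frac{1}{8} \left(-22\right) = - \frac{11}{4}$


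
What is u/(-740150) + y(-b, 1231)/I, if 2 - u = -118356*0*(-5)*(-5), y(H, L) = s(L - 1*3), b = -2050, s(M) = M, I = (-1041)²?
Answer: 453368419/401043246075 ≈ 0.0011305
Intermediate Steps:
I = 1083681
y(H, L) = -3 + L (y(H, L) = L - 1*3 = L - 3 = -3 + L)
u = 2 (u = 2 - (-118356)*(0*(-5))*(-5) = 2 - (-118356)*0*(-5) = 2 - (-118356)*0 = 2 - 1*0 = 2 + 0 = 2)
u/(-740150) + y(-b, 1231)/I = 2/(-740150) + (-3 + 1231)/1083681 = 2*(-1/740150) + 1228*(1/1083681) = -1/370075 + 1228/1083681 = 453368419/401043246075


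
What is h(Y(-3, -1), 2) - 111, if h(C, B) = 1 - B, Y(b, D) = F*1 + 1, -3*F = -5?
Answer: -112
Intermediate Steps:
F = 5/3 (F = -⅓*(-5) = 5/3 ≈ 1.6667)
Y(b, D) = 8/3 (Y(b, D) = (5/3)*1 + 1 = 5/3 + 1 = 8/3)
h(Y(-3, -1), 2) - 111 = (1 - 1*2) - 111 = (1 - 2) - 111 = -1 - 111 = -112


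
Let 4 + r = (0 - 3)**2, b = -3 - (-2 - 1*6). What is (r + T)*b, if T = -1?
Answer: 20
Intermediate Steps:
b = 5 (b = -3 - (-2 - 6) = -3 - 1*(-8) = -3 + 8 = 5)
r = 5 (r = -4 + (0 - 3)**2 = -4 + (-3)**2 = -4 + 9 = 5)
(r + T)*b = (5 - 1)*5 = 4*5 = 20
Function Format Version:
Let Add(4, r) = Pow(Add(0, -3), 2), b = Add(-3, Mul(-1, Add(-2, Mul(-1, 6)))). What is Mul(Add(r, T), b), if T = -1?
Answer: 20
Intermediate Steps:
b = 5 (b = Add(-3, Mul(-1, Add(-2, -6))) = Add(-3, Mul(-1, -8)) = Add(-3, 8) = 5)
r = 5 (r = Add(-4, Pow(Add(0, -3), 2)) = Add(-4, Pow(-3, 2)) = Add(-4, 9) = 5)
Mul(Add(r, T), b) = Mul(Add(5, -1), 5) = Mul(4, 5) = 20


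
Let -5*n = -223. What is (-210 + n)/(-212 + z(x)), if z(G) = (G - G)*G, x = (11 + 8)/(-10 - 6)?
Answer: 827/1060 ≈ 0.78019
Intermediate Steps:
n = 223/5 (n = -⅕*(-223) = 223/5 ≈ 44.600)
x = -19/16 (x = 19/(-16) = 19*(-1/16) = -19/16 ≈ -1.1875)
z(G) = 0 (z(G) = 0*G = 0)
(-210 + n)/(-212 + z(x)) = (-210 + 223/5)/(-212 + 0) = -827/5/(-212) = -827/5*(-1/212) = 827/1060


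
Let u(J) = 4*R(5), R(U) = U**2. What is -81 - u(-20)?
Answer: -181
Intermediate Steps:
u(J) = 100 (u(J) = 4*5**2 = 4*25 = 100)
-81 - u(-20) = -81 - 1*100 = -81 - 100 = -181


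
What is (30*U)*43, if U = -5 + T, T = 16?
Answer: 14190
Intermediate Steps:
U = 11 (U = -5 + 16 = 11)
(30*U)*43 = (30*11)*43 = 330*43 = 14190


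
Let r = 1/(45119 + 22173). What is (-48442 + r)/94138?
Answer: -296341733/575884936 ≈ -0.51458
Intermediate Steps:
r = 1/67292 ≈ 1.4861e-5
(-48442 + r)/94138 = (-48442 + 1/67292)/94138 = -3259759063/67292*1/94138 = -296341733/575884936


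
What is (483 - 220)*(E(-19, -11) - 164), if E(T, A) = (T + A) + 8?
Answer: -48918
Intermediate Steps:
E(T, A) = 8 + A + T (E(T, A) = (A + T) + 8 = 8 + A + T)
(483 - 220)*(E(-19, -11) - 164) = (483 - 220)*((8 - 11 - 19) - 164) = 263*(-22 - 164) = 263*(-186) = -48918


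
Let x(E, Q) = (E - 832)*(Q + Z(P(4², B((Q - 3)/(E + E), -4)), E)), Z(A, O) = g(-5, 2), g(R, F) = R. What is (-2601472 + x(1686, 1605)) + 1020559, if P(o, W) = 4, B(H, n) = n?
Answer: -214513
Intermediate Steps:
Z(A, O) = -5
x(E, Q) = (-832 + E)*(-5 + Q) (x(E, Q) = (E - 832)*(Q - 5) = (-832 + E)*(-5 + Q))
(-2601472 + x(1686, 1605)) + 1020559 = (-2601472 + (4160 - 832*1605 - 5*1686 + 1686*1605)) + 1020559 = (-2601472 + (4160 - 1335360 - 8430 + 2706030)) + 1020559 = (-2601472 + 1366400) + 1020559 = -1235072 + 1020559 = -214513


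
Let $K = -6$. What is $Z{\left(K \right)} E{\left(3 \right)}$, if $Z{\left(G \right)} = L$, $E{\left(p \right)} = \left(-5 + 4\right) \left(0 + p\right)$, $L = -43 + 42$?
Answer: $3$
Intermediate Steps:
$L = -1$
$E{\left(p \right)} = - p$
$Z{\left(G \right)} = -1$
$Z{\left(K \right)} E{\left(3 \right)} = - \left(-1\right) 3 = \left(-1\right) \left(-3\right) = 3$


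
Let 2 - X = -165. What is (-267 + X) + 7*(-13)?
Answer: -191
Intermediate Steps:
X = 167 (X = 2 - 1*(-165) = 2 + 165 = 167)
(-267 + X) + 7*(-13) = (-267 + 167) + 7*(-13) = -100 - 91 = -191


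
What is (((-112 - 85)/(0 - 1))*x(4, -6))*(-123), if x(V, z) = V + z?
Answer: 48462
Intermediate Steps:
(((-112 - 85)/(0 - 1))*x(4, -6))*(-123) = (((-112 - 85)/(0 - 1))*(4 - 6))*(-123) = (-197/(-1)*(-2))*(-123) = (-197*(-1)*(-2))*(-123) = (197*(-2))*(-123) = -394*(-123) = 48462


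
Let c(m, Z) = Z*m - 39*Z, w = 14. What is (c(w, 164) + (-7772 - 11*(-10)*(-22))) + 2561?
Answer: -11731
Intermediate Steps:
c(m, Z) = -39*Z + Z*m
(c(w, 164) + (-7772 - 11*(-10)*(-22))) + 2561 = (164*(-39 + 14) + (-7772 - 11*(-10)*(-22))) + 2561 = (164*(-25) + (-7772 - (-110)*(-22))) + 2561 = (-4100 + (-7772 - 1*2420)) + 2561 = (-4100 + (-7772 - 2420)) + 2561 = (-4100 - 10192) + 2561 = -14292 + 2561 = -11731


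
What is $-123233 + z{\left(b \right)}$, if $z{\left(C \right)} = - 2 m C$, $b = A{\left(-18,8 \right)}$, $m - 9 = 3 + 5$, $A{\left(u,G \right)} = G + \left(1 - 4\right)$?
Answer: $-123403$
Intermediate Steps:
$A{\left(u,G \right)} = -3 + G$ ($A{\left(u,G \right)} = G - 3 = -3 + G$)
$m = 17$ ($m = 9 + \left(3 + 5\right) = 9 + 8 = 17$)
$b = 5$ ($b = -3 + 8 = 5$)
$z{\left(C \right)} = - 34 C$ ($z{\left(C \right)} = \left(-2\right) 17 C = - 34 C$)
$-123233 + z{\left(b \right)} = -123233 - 170 = -123403$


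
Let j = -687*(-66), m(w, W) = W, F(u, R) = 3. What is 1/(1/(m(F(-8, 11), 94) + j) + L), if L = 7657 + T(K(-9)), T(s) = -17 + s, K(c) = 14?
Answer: 45436/347767145 ≈ 0.00013065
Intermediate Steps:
j = 45342
L = 7654 (L = 7657 + (-17 + 14) = 7657 - 3 = 7654)
1/(1/(m(F(-8, 11), 94) + j) + L) = 1/(1/(94 + 45342) + 7654) = 1/(1/45436 + 7654) = 1/(347767145/45436) = 45436/347767145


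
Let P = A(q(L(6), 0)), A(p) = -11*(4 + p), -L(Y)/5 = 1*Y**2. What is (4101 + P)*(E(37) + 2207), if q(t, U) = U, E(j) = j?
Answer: 9103908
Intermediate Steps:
L(Y) = -5*Y**2
A(p) = -44 - 11*p
P = -44 (P = -44 - 11*0 = -44 + 0 = -44)
(4101 + P)*(E(37) + 2207) = (4101 - 44)*(37 + 2207) = 4057*2244 = 9103908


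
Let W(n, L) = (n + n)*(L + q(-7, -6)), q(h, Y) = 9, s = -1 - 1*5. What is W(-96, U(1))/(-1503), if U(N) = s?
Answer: 64/167 ≈ 0.38323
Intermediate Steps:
s = -6 (s = -1 - 5 = -6)
U(N) = -6
W(n, L) = 2*n*(9 + L) (W(n, L) = (n + n)*(L + 9) = (2*n)*(9 + L) = 2*n*(9 + L))
W(-96, U(1))/(-1503) = (2*(-96)*(9 - 6))/(-1503) = (2*(-96)*3)*(-1/1503) = -576*(-1/1503) = 64/167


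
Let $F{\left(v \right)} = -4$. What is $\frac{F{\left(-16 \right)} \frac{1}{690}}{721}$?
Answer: $- \frac{2}{248745} \approx -8.0404 \cdot 10^{-6}$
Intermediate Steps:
$\frac{F{\left(-16 \right)} \frac{1}{690}}{721} = \frac{\left(-4\right) \frac{1}{690}}{721} = \left(-4\right) \frac{1}{690} \cdot \frac{1}{721} = \left(- \frac{2}{345}\right) \frac{1}{721} = - \frac{2}{248745}$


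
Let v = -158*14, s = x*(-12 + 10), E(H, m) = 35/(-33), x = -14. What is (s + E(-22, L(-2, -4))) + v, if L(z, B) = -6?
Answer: -72107/33 ≈ -2185.1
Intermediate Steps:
E(H, m) = -35/33 (E(H, m) = 35*(-1/33) = -35/33)
s = 28 (s = -14*(-12 + 10) = -14*(-2) = 28)
v = -2212
(s + E(-22, L(-2, -4))) + v = (28 - 35/33) - 2212 = 889/33 - 2212 = -72107/33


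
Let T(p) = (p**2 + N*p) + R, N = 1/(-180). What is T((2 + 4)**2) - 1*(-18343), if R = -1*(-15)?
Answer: 98269/5 ≈ 19654.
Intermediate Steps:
R = 15
N = -1/180 ≈ -0.0055556
T(p) = 15 + p**2 - p/180 (T(p) = (p**2 - p/180) + 15 = 15 + p**2 - p/180)
T((2 + 4)**2) - 1*(-18343) = (15 + ((2 + 4)**2)**2 - (2 + 4)**2/180) - 1*(-18343) = (15 + (6**2)**2 - 1/180*6**2) + 18343 = (15 + 36**2 - 1/180*36) + 18343 = (15 + 1296 - 1/5) + 18343 = 6554/5 + 18343 = 98269/5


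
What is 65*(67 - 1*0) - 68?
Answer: 4287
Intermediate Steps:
65*(67 - 1*0) - 68 = 65*(67 + 0) - 68 = 65*67 - 68 = 4355 - 68 = 4287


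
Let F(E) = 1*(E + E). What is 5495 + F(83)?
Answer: 5661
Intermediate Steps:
F(E) = 2*E (F(E) = 1*(2*E) = 2*E)
5495 + F(83) = 5495 + 2*83 = 5495 + 166 = 5661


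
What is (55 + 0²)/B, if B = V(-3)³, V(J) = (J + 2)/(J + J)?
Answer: 11880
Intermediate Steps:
V(J) = (2 + J)/(2*J) (V(J) = (2 + J)/((2*J)) = (2 + J)*(1/(2*J)) = (2 + J)/(2*J))
B = 1/216 (B = ((½)*(2 - 3)/(-3))³ = ((½)*(-⅓)*(-1))³ = (⅙)³ = 1/216 ≈ 0.0046296)
(55 + 0²)/B = (55 + 0²)/(1/216) = (55 + 0)*216 = 55*216 = 11880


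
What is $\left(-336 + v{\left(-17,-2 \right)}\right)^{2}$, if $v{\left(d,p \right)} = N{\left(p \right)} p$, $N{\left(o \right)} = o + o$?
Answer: $107584$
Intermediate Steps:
$N{\left(o \right)} = 2 o$
$v{\left(d,p \right)} = 2 p^{2}$ ($v{\left(d,p \right)} = 2 p p = 2 p^{2}$)
$\left(-336 + v{\left(-17,-2 \right)}\right)^{2} = \left(-336 + 2 \left(-2\right)^{2}\right)^{2} = \left(-336 + 2 \cdot 4\right)^{2} = \left(-336 + 8\right)^{2} = \left(-328\right)^{2} = 107584$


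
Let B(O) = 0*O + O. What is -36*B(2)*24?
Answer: -1728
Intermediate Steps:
B(O) = O (B(O) = 0 + O = O)
-36*B(2)*24 = -36*2*24 = -72*24 = -1728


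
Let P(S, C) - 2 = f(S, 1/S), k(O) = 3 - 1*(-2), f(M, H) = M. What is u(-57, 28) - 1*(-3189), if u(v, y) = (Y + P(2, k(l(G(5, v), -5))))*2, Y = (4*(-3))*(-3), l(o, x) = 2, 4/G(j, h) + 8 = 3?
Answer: 3269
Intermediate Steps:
G(j, h) = -4/5 (G(j, h) = 4/(-8 + 3) = 4/(-5) = 4*(-1/5) = -4/5)
k(O) = 5 (k(O) = 3 + 2 = 5)
P(S, C) = 2 + S
Y = 36 (Y = -12*(-3) = 36)
u(v, y) = 80 (u(v, y) = (36 + (2 + 2))*2 = (36 + 4)*2 = 40*2 = 80)
u(-57, 28) - 1*(-3189) = 80 - 1*(-3189) = 80 + 3189 = 3269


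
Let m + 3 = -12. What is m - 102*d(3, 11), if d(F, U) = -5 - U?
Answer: 1617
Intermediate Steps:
m = -15 (m = -3 - 12 = -15)
m - 102*d(3, 11) = -15 - 102*(-5 - 1*11) = -15 - 102*(-5 - 11) = -15 - 102*(-16) = -15 + 1632 = 1617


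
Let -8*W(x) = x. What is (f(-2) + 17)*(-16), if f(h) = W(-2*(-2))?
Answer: -264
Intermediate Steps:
W(x) = -x/8
f(h) = -1/2 (f(h) = -(-1)*(-2)/4 = -1/8*4 = -1/2)
(f(-2) + 17)*(-16) = (-1/2 + 17)*(-16) = (33/2)*(-16) = -264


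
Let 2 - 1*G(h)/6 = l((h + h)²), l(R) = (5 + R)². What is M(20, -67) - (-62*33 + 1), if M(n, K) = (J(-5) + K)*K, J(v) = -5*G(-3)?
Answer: -3368256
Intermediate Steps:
G(h) = 12 - 6*(5 + 4*h²)² (G(h) = 12 - 6*(5 + (h + h)²)² = 12 - 6*(5 + (2*h)²)² = 12 - 6*(5 + 4*h²)²)
J(v) = 50370 (J(v) = -5*(12 - 6*(5 + 4*(-3)²)²) = -5*(12 - 6*(5 + 4*9)²) = -5*(12 - 6*(5 + 36)²) = -5*(12 - 6*41²) = -5*(12 - 6*1681) = -5*(12 - 10086) = -5*(-10074) = 50370)
M(n, K) = K*(50370 + K) (M(n, K) = (50370 + K)*K = K*(50370 + K))
M(20, -67) - (-62*33 + 1) = -67*(50370 - 67) - (-62*33 + 1) = -67*50303 - (-2046 + 1) = -3370301 - 1*(-2045) = -3370301 + 2045 = -3368256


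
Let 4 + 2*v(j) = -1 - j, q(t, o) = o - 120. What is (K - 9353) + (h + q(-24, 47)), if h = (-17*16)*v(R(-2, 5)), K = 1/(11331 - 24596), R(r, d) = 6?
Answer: -105191451/13265 ≈ -7930.0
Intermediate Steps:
q(t, o) = -120 + o
v(j) = -5/2 - j/2 (v(j) = -2 + (-1 - j)/2 = -2 + (-½ - j/2) = -5/2 - j/2)
K = -1/13265 (K = 1/(-13265) = -1/13265 ≈ -7.5386e-5)
h = 1496 (h = (-17*16)*(-5/2 - ½*6) = -272*(-5/2 - 3) = -272*(-11/2) = 1496)
(K - 9353) + (h + q(-24, 47)) = (-1/13265 - 9353) + (1496 + (-120 + 47)) = -124067546/13265 + (1496 - 73) = -124067546/13265 + 1423 = -105191451/13265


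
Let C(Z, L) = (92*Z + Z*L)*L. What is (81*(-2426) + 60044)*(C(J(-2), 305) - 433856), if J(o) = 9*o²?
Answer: -535641188248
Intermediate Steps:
C(Z, L) = L*(92*Z + L*Z) (C(Z, L) = (92*Z + L*Z)*L = L*(92*Z + L*Z))
(81*(-2426) + 60044)*(C(J(-2), 305) - 433856) = (81*(-2426) + 60044)*(305*(9*(-2)²)*(92 + 305) - 433856) = (-196506 + 60044)*(305*(9*4)*397 - 433856) = -136462*(305*36*397 - 433856) = -136462*(4359060 - 433856) = -136462*3925204 = -535641188248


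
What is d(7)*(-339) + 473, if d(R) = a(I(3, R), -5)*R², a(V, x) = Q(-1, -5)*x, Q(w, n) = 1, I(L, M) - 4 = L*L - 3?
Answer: 83528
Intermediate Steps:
I(L, M) = 1 + L² (I(L, M) = 4 + (L*L - 3) = 4 + (L² - 3) = 4 + (-3 + L²) = 1 + L²)
a(V, x) = x (a(V, x) = 1*x = x)
d(R) = -5*R²
d(7)*(-339) + 473 = -5*7²*(-339) + 473 = -5*49*(-339) + 473 = -245*(-339) + 473 = 83055 + 473 = 83528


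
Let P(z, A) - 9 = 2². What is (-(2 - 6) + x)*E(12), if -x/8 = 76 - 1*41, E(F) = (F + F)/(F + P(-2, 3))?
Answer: -6624/25 ≈ -264.96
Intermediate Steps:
P(z, A) = 13 (P(z, A) = 9 + 2² = 9 + 4 = 13)
E(F) = 2*F/(13 + F) (E(F) = (F + F)/(F + 13) = (2*F)/(13 + F) = 2*F/(13 + F))
x = -280 (x = -8*(76 - 1*41) = -8*(76 - 41) = -8*35 = -280)
(-(2 - 6) + x)*E(12) = (-(2 - 6) - 280)*(2*12/(13 + 12)) = (-1*(-4) - 280)*(2*12/25) = (4 - 280)*(2*12*(1/25)) = -276*24/25 = -6624/25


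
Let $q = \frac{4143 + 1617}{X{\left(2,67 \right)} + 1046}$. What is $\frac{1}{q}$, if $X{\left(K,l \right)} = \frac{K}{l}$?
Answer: $\frac{17521}{96480} \approx 0.1816$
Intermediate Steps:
$q = \frac{96480}{17521}$ ($q = \frac{4143 + 1617}{\frac{2}{67} + 1046} = \frac{5760}{2 \cdot \frac{1}{67} + 1046} = \frac{5760}{\frac{2}{67} + 1046} = \frac{5760}{\frac{70084}{67}} = 5760 \cdot \frac{67}{70084} = \frac{96480}{17521} \approx 5.5065$)
$\frac{1}{q} = \frac{1}{\frac{96480}{17521}} = \frac{17521}{96480}$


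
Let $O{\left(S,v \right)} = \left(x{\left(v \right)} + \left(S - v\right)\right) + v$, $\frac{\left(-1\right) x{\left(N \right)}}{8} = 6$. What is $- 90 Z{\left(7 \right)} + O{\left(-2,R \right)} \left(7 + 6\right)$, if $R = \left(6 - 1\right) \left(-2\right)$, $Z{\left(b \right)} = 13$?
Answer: $-1820$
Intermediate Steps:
$R = -10$ ($R = 5 \left(-2\right) = -10$)
$x{\left(N \right)} = -48$ ($x{\left(N \right)} = \left(-8\right) 6 = -48$)
$O{\left(S,v \right)} = -48 + S$ ($O{\left(S,v \right)} = \left(-48 + \left(S - v\right)\right) + v = \left(-48 + S - v\right) + v = -48 + S$)
$- 90 Z{\left(7 \right)} + O{\left(-2,R \right)} \left(7 + 6\right) = \left(-90\right) 13 + \left(-48 - 2\right) \left(7 + 6\right) = -1170 - 650 = -1820$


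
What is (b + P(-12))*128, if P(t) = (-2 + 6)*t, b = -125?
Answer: -22144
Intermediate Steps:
P(t) = 4*t
(b + P(-12))*128 = (-125 + 4*(-12))*128 = (-125 - 48)*128 = -173*128 = -22144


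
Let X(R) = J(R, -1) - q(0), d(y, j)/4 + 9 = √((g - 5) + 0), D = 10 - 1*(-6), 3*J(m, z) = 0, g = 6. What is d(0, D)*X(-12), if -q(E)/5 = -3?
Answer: 480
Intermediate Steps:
J(m, z) = 0 (J(m, z) = (⅓)*0 = 0)
q(E) = 15 (q(E) = -5*(-3) = 15)
D = 16 (D = 10 + 6 = 16)
d(y, j) = -32 (d(y, j) = -36 + 4*√((6 - 5) + 0) = -36 + 4*√(1 + 0) = -36 + 4*√1 = -36 + 4*1 = -36 + 4 = -32)
X(R) = -15 (X(R) = 0 - 1*15 = 0 - 15 = -15)
d(0, D)*X(-12) = -32*(-15) = 480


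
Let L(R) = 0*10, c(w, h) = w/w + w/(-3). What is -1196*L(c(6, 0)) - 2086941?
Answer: -2086941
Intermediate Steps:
c(w, h) = 1 - w/3 (c(w, h) = 1 + w*(-1/3) = 1 - w/3)
L(R) = 0
-1196*L(c(6, 0)) - 2086941 = -1196*0 - 2086941 = 0 - 2086941 = -2086941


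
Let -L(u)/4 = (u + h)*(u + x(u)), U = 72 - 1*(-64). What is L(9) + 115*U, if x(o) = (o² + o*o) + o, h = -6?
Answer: 13480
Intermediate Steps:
U = 136 (U = 72 + 64 = 136)
x(o) = o + 2*o² (x(o) = (o² + o²) + o = 2*o² + o = o + 2*o²)
L(u) = -4*(-6 + u)*(u + u*(1 + 2*u)) (L(u) = -4*(u - 6)*(u + u*(1 + 2*u)) = -4*(-6 + u)*(u + u*(1 + 2*u)))
L(9) + 115*U = 8*9*(6 - 1*9² + 5*9) + 115*136 = 8*9*(6 - 1*81 + 45) + 15640 = 8*9*(6 - 81 + 45) + 15640 = 8*9*(-30) + 15640 = -2160 + 15640 = 13480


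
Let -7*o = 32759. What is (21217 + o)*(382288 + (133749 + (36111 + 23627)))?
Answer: 66651714000/7 ≈ 9.5217e+9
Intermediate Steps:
o = -32759/7 (o = -⅐*32759 = -32759/7 ≈ -4679.9)
(21217 + o)*(382288 + (133749 + (36111 + 23627))) = (21217 - 32759/7)*(382288 + (133749 + (36111 + 23627))) = 115760*(382288 + (133749 + 59738))/7 = 115760*(382288 + 193487)/7 = (115760/7)*575775 = 66651714000/7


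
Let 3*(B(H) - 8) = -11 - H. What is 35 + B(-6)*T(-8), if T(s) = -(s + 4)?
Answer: 181/3 ≈ 60.333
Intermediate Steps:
B(H) = 13/3 - H/3 (B(H) = 8 + (-11 - H)/3 = 8 + (-11/3 - H/3) = 13/3 - H/3)
T(s) = -4 - s (T(s) = -(4 + s) = -4 - s)
35 + B(-6)*T(-8) = 35 + (13/3 - ⅓*(-6))*(-4 - 1*(-8)) = 35 + (13/3 + 2)*(-4 + 8) = 35 + (19/3)*4 = 35 + 76/3 = 181/3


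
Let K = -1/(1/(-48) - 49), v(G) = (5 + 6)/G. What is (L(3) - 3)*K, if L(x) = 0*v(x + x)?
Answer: -144/2353 ≈ -0.061198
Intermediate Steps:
v(G) = 11/G
L(x) = 0 (L(x) = 0*(11/(x + x)) = 0*(11/((2*x))) = 0*(11*(1/(2*x))) = 0*(11/(2*x)) = 0)
K = 48/2353 (K = -1/(-1/48 - 49) = -1/(-2353/48) = -1*(-48/2353) = 48/2353 ≈ 0.020399)
(L(3) - 3)*K = (0 - 3)*(48/2353) = -3*48/2353 = -144/2353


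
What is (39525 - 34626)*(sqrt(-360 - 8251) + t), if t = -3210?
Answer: -15725790 + 4899*I*sqrt(8611) ≈ -1.5726e+7 + 4.5461e+5*I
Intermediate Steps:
(39525 - 34626)*(sqrt(-360 - 8251) + t) = (39525 - 34626)*(sqrt(-360 - 8251) - 3210) = 4899*(sqrt(-8611) - 3210) = 4899*(I*sqrt(8611) - 3210) = 4899*(-3210 + I*sqrt(8611)) = -15725790 + 4899*I*sqrt(8611)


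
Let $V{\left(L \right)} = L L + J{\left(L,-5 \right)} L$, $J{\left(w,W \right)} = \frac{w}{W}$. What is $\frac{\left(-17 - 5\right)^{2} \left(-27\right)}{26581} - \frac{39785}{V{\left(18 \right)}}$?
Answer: $- \frac{5304561553}{34448976} \approx -153.98$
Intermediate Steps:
$V{\left(L \right)} = \frac{4 L^{2}}{5}$ ($V{\left(L \right)} = L L + \frac{L}{-5} L = L^{2} + L \left(- \frac{1}{5}\right) L = L^{2} + - \frac{L}{5} L = L^{2} - \frac{L^{2}}{5} = \frac{4 L^{2}}{5}$)
$\frac{\left(-17 - 5\right)^{2} \left(-27\right)}{26581} - \frac{39785}{V{\left(18 \right)}} = \frac{\left(-17 - 5\right)^{2} \left(-27\right)}{26581} - \frac{39785}{\frac{4}{5} \cdot 18^{2}} = \left(-22\right)^{2} \left(-27\right) \frac{1}{26581} - \frac{39785}{\frac{4}{5} \cdot 324} = 484 \left(-27\right) \frac{1}{26581} - \frac{39785}{\frac{1296}{5}} = \left(-13068\right) \frac{1}{26581} - \frac{198925}{1296} = - \frac{13068}{26581} - \frac{198925}{1296} = - \frac{5304561553}{34448976}$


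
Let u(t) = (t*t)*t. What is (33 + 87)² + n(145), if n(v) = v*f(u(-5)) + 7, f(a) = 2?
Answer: 14697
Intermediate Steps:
u(t) = t³ (u(t) = t²*t = t³)
n(v) = 7 + 2*v (n(v) = v*2 + 7 = 2*v + 7 = 7 + 2*v)
(33 + 87)² + n(145) = (33 + 87)² + (7 + 2*145) = 120² + (7 + 290) = 14400 + 297 = 14697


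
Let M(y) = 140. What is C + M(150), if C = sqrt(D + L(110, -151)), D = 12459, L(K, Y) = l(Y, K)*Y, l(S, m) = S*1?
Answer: 140 + 2*sqrt(8815) ≈ 327.78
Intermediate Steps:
l(S, m) = S
L(K, Y) = Y**2 (L(K, Y) = Y*Y = Y**2)
C = 2*sqrt(8815) (C = sqrt(12459 + (-151)**2) = sqrt(12459 + 22801) = sqrt(35260) = 2*sqrt(8815) ≈ 187.78)
C + M(150) = 2*sqrt(8815) + 140 = 140 + 2*sqrt(8815)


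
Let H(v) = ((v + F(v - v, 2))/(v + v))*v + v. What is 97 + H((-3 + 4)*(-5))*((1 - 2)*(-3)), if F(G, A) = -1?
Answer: 73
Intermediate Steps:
H(v) = -1/2 + 3*v/2 (H(v) = ((v - 1)/(v + v))*v + v = ((-1 + v)/((2*v)))*v + v = ((-1 + v)*(1/(2*v)))*v + v = ((-1 + v)/(2*v))*v + v = (-1/2 + v/2) + v = -1/2 + 3*v/2)
97 + H((-3 + 4)*(-5))*((1 - 2)*(-3)) = 97 + (-1/2 + 3*((-3 + 4)*(-5))/2)*((1 - 2)*(-3)) = 97 + (-1/2 + 3*(1*(-5))/2)*(-1*(-3)) = 97 + (-1/2 + (3/2)*(-5))*3 = 97 + (-1/2 - 15/2)*3 = 97 - 8*3 = 97 - 24 = 73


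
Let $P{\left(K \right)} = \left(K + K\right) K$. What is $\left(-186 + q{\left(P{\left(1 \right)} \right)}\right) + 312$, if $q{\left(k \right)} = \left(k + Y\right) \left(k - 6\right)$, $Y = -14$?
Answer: $174$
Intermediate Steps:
$P{\left(K \right)} = 2 K^{2}$ ($P{\left(K \right)} = 2 K K = 2 K^{2}$)
$q{\left(k \right)} = \left(-14 + k\right) \left(-6 + k\right)$ ($q{\left(k \right)} = \left(k - 14\right) \left(k - 6\right) = \left(-14 + k\right) \left(-6 + k\right)$)
$\left(-186 + q{\left(P{\left(1 \right)} \right)}\right) + 312 = \left(-186 + \left(84 + \left(2 \cdot 1^{2}\right)^{2} - 20 \cdot 2 \cdot 1^{2}\right)\right) + 312 = \left(-186 + \left(84 + \left(2 \cdot 1\right)^{2} - 20 \cdot 2 \cdot 1\right)\right) + 312 = \left(-186 + \left(84 + 2^{2} - 40\right)\right) + 312 = \left(-186 + \left(84 + 4 - 40\right)\right) + 312 = \left(-186 + 48\right) + 312 = -138 + 312 = 174$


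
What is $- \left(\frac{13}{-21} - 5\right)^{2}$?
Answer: $- \frac{13924}{441} \approx -31.574$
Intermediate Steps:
$- \left(\frac{13}{-21} - 5\right)^{2} = - \left(13 \left(- \frac{1}{21}\right) - 5\right)^{2} = - \left(- \frac{13}{21} - 5\right)^{2} = - \left(- \frac{118}{21}\right)^{2} = \left(-1\right) \frac{13924}{441} = - \frac{13924}{441}$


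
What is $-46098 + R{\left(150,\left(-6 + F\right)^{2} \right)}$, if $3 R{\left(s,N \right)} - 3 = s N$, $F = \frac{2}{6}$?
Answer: $- \frac{400423}{9} \approx -44491.0$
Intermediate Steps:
$F = \frac{1}{3}$ ($F = 2 \cdot \frac{1}{6} = \frac{1}{3} \approx 0.33333$)
$R{\left(s,N \right)} = 1 + \frac{N s}{3}$ ($R{\left(s,N \right)} = 1 + \frac{s N}{3} = 1 + \frac{N s}{3}$)
$-46098 + R{\left(150,\left(-6 + F\right)^{2} \right)} = -46098 + \left(1 + \frac{1}{3} \left(-6 + \frac{1}{3}\right)^{2} \cdot 150\right) = -46098 + \left(1 + \frac{1}{3} \left(- \frac{17}{3}\right)^{2} \cdot 150\right) = -46098 + \left(1 + \frac{1}{3} \cdot \frac{289}{9} \cdot 150\right) = -46098 + \left(1 + \frac{14450}{9}\right) = -46098 + \frac{14459}{9} = - \frac{400423}{9}$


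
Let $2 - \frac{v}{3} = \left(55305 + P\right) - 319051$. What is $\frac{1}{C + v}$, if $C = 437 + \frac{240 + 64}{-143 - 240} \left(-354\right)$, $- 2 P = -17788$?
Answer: $\frac{383}{293102233} \approx 1.3067 \cdot 10^{-6}$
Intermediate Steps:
$P = 8894$ ($P = \left(- \frac{1}{2}\right) \left(-17788\right) = 8894$)
$C = \frac{274987}{383}$ ($C = 437 + \frac{304}{-383} \left(-354\right) = 437 + 304 \left(- \frac{1}{383}\right) \left(-354\right) = 437 - - \frac{107616}{383} = 437 + \frac{107616}{383} = \frac{274987}{383} \approx 717.98$)
$v = 764562$ ($v = 6 - 3 \left(\left(55305 + 8894\right) - 319051\right) = 6 - 3 \left(64199 - 319051\right) = 6 - -764556 = 6 + 764556 = 764562$)
$\frac{1}{C + v} = \frac{1}{\frac{274987}{383} + 764562} = \frac{1}{\frac{293102233}{383}} = \frac{383}{293102233}$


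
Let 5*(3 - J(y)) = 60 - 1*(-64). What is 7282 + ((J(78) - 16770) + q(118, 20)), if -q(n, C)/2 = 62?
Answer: -48169/5 ≈ -9633.8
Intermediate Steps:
J(y) = -109/5 (J(y) = 3 - (60 - 1*(-64))/5 = 3 - (60 + 64)/5 = 3 - ⅕*124 = 3 - 124/5 = -109/5)
q(n, C) = -124 (q(n, C) = -2*62 = -124)
7282 + ((J(78) - 16770) + q(118, 20)) = 7282 + ((-109/5 - 16770) - 124) = 7282 + (-83959/5 - 124) = 7282 - 84579/5 = -48169/5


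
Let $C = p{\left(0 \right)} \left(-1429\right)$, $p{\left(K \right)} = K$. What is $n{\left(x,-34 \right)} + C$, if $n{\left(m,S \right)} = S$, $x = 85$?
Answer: $-34$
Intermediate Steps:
$C = 0$ ($C = 0 \left(-1429\right) = 0$)
$n{\left(x,-34 \right)} + C = -34 + 0 = -34$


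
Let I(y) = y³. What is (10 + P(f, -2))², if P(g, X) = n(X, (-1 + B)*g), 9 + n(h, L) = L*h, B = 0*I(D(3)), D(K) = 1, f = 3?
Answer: 49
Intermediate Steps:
B = 0 (B = 0*1³ = 0*1 = 0)
n(h, L) = -9 + L*h
P(g, X) = -9 - X*g (P(g, X) = -9 + ((-1 + 0)*g)*X = -9 + (-g)*X = -9 - X*g)
(10 + P(f, -2))² = (10 + (-9 - 1*(-2)*3))² = (10 + (-9 + 6))² = (10 - 3)² = 7² = 49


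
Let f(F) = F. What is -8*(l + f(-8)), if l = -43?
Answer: 408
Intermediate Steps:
-8*(l + f(-8)) = -8*(-43 - 8) = -8*(-51) = 408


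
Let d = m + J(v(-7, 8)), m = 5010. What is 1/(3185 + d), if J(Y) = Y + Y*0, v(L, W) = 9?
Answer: 1/8204 ≈ 0.00012189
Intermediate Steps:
J(Y) = Y (J(Y) = Y + 0 = Y)
d = 5019 (d = 5010 + 9 = 5019)
1/(3185 + d) = 1/(3185 + 5019) = 1/8204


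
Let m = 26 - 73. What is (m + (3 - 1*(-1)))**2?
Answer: 1849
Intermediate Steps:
m = -47
(m + (3 - 1*(-1)))**2 = (-47 + (3 - 1*(-1)))**2 = (-47 + (3 + 1))**2 = (-47 + 4)**2 = (-43)**2 = 1849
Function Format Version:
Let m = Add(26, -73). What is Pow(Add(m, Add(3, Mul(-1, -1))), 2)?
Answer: 1849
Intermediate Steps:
m = -47
Pow(Add(m, Add(3, Mul(-1, -1))), 2) = Pow(Add(-47, Add(3, Mul(-1, -1))), 2) = Pow(Add(-47, Add(3, 1)), 2) = Pow(Add(-47, 4), 2) = Pow(-43, 2) = 1849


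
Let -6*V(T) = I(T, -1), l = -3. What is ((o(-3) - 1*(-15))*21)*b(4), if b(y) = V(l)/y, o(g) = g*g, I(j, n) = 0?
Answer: 0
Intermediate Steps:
V(T) = 0 (V(T) = -⅙*0 = 0)
o(g) = g²
b(y) = 0 (b(y) = 0/y = 0)
((o(-3) - 1*(-15))*21)*b(4) = (((-3)² - 1*(-15))*21)*0 = ((9 + 15)*21)*0 = (24*21)*0 = 504*0 = 0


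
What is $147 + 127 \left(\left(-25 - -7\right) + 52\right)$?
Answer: $4465$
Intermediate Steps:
$147 + 127 \left(\left(-25 - -7\right) + 52\right) = 147 + 127 \left(\left(-25 + 7\right) + 52\right) = 147 + 127 \left(-18 + 52\right) = 147 + 127 \cdot 34 = 147 + 4318 = 4465$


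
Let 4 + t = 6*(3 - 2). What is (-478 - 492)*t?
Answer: -1940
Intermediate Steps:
t = 2 (t = -4 + 6*(3 - 2) = -4 + 6*1 = -4 + 6 = 2)
(-478 - 492)*t = (-478 - 492)*2 = -970*2 = -1940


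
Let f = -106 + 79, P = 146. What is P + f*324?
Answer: -8602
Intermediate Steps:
f = -27
P + f*324 = 146 - 27*324 = 146 - 8748 = -8602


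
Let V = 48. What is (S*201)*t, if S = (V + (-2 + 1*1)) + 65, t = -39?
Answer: -877968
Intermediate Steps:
S = 112 (S = (48 + (-2 + 1*1)) + 65 = (48 + (-2 + 1)) + 65 = (48 - 1) + 65 = 47 + 65 = 112)
(S*201)*t = (112*201)*(-39) = 22512*(-39) = -877968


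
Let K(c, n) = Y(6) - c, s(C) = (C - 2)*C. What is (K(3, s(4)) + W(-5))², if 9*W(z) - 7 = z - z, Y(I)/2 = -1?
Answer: 1444/81 ≈ 17.827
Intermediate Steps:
Y(I) = -2 (Y(I) = 2*(-1) = -2)
s(C) = C*(-2 + C) (s(C) = (-2 + C)*C = C*(-2 + C))
K(c, n) = -2 - c
W(z) = 7/9 (W(z) = 7/9 + (z - z)/9 = 7/9 + (⅑)*0 = 7/9 + 0 = 7/9)
(K(3, s(4)) + W(-5))² = ((-2 - 1*3) + 7/9)² = ((-2 - 3) + 7/9)² = (-5 + 7/9)² = (-38/9)² = 1444/81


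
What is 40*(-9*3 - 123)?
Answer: -6000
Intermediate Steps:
40*(-9*3 - 123) = 40*(-27 - 123) = 40*(-150) = -6000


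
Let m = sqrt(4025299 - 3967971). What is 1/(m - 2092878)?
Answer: -1046439/2190069132778 - sqrt(3583)/1095034566389 ≈ -4.7787e-7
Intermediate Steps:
m = 4*sqrt(3583) (m = sqrt(57328) = 4*sqrt(3583) ≈ 239.43)
1/(m - 2092878) = 1/(4*sqrt(3583) - 2092878) = 1/(-2092878 + 4*sqrt(3583))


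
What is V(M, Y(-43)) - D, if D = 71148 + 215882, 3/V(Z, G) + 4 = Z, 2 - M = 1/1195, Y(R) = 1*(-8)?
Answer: -228764105/797 ≈ -2.8703e+5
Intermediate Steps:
Y(R) = -8
M = 2389/1195 (M = 2 - 1/1195 = 2389/1195 ≈ 1.9992)
V(Z, G) = 3/(-4 + Z)
D = 287030
V(M, Y(-43)) - D = 3/(-4 + 2389/1195) - 1*287030 = 3/(-2391/1195) - 287030 = 3*(-1195/2391) - 287030 = -1195/797 - 287030 = -228764105/797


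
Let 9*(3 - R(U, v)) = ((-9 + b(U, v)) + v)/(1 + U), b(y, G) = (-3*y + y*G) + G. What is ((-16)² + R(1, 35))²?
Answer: 2319529/36 ≈ 64431.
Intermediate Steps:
b(y, G) = G - 3*y + G*y (b(y, G) = (-3*y + G*y) + G = G - 3*y + G*y)
R(U, v) = 3 - (-9 - 3*U + 2*v + U*v)/(9*(1 + U)) (R(U, v) = 3 - ((-9 + (v - 3*U + v*U)) + v)/(9*(1 + U)) = 3 - ((-9 + (v - 3*U + U*v)) + v)/(9*(1 + U)) = 3 - ((-9 + v - 3*U + U*v) + v)/(9*(1 + U)) = 3 - (-9 - 3*U + 2*v + U*v)/(9*(1 + U)))
((-16)² + R(1, 35))² = ((-16)² + (36 - 2*35 + 30*1 - 1*1*35)/(9*(1 + 1)))² = (256 + (⅑)*(36 - 70 + 30 - 35)/2)² = (256 + (⅑)*(½)*(-39))² = (256 - 13/6)² = (1523/6)² = 2319529/36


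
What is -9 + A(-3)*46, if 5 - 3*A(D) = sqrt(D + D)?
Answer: 203/3 - 46*I*sqrt(6)/3 ≈ 67.667 - 37.559*I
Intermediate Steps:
A(D) = 5/3 - sqrt(2)*sqrt(D)/3 (A(D) = 5/3 - sqrt(D + D)/3 = 5/3 - sqrt(2)*sqrt(D)/3)
-9 + A(-3)*46 = -9 + (5/3 - sqrt(2)*sqrt(-3)/3)*46 = -9 + (5/3 - sqrt(2)*I*sqrt(3)/3)*46 = -9 + (5/3 - I*sqrt(6)/3)*46 = -9 + (230/3 - 46*I*sqrt(6)/3) = 203/3 - 46*I*sqrt(6)/3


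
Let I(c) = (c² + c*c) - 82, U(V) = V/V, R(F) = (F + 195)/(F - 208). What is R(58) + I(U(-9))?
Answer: -12253/150 ≈ -81.687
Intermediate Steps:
R(F) = (195 + F)/(-208 + F)
U(V) = 1
I(c) = -82 + 2*c² (I(c) = (c² + c²) - 82 = 2*c² - 82 = -82 + 2*c²)
R(58) + I(U(-9)) = (195 + 58)/(-208 + 58) + (-82 + 2*1²) = 253/(-150) + (-82 + 2*1) = -1/150*253 + (-82 + 2) = -253/150 - 80 = -12253/150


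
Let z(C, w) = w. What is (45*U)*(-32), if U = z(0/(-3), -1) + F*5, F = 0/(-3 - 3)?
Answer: 1440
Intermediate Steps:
F = 0 (F = 0/(-6) = 0*(-⅙) = 0)
U = -1 (U = -1 + 0*5 = -1 + 0 = -1)
(45*U)*(-32) = (45*(-1))*(-32) = -45*(-32) = 1440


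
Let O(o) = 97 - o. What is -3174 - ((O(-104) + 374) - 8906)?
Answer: 5157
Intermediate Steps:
-3174 - ((O(-104) + 374) - 8906) = -3174 - (((97 - 1*(-104)) + 374) - 8906) = -3174 - (((97 + 104) + 374) - 8906) = -3174 - ((201 + 374) - 8906) = -3174 - (575 - 8906) = -3174 - 1*(-8331) = -3174 + 8331 = 5157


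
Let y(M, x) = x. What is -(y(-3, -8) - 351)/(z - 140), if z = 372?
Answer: 359/232 ≈ 1.5474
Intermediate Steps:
-(y(-3, -8) - 351)/(z - 140) = -(-8 - 351)/(372 - 140) = -(-359)/232 = -1*(-359/232) = 359/232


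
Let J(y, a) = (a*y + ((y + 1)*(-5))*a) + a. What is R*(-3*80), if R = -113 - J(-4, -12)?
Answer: -7440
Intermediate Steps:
J(y, a) = a + a*y + a*(-5 - 5*y) (J(y, a) = (a*y + ((1 + y)*(-5))*a) + a = (a*y + (-5 - 5*y)*a) + a = (a*y + a*(-5 - 5*y)) + a = a + a*y + a*(-5 - 5*y))
R = 31 (R = -113 - (-4)*(-12)*(1 - 4) = -113 - (-4)*(-12)*(-3) = -113 - 1*(-144) = -113 + 144 = 31)
R*(-3*80) = 31*(-3*80) = 31*(-240) = -7440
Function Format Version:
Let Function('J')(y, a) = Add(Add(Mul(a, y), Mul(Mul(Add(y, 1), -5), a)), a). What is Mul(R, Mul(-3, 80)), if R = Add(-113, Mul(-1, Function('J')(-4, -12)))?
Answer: -7440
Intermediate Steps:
Function('J')(y, a) = Add(a, Mul(a, y), Mul(a, Add(-5, Mul(-5, y)))) (Function('J')(y, a) = Add(Add(Mul(a, y), Mul(Mul(Add(1, y), -5), a)), a) = Add(Add(Mul(a, y), Mul(Add(-5, Mul(-5, y)), a)), a) = Add(Add(Mul(a, y), Mul(a, Add(-5, Mul(-5, y)))), a) = Add(a, Mul(a, y), Mul(a, Add(-5, Mul(-5, y)))))
R = 31 (R = Add(-113, Mul(-1, Mul(-4, -12, Add(1, -4)))) = Add(-113, Mul(-1, Mul(-4, -12, -3))) = Add(-113, Mul(-1, -144)) = Add(-113, 144) = 31)
Mul(R, Mul(-3, 80)) = Mul(31, Mul(-3, 80)) = Mul(31, -240) = -7440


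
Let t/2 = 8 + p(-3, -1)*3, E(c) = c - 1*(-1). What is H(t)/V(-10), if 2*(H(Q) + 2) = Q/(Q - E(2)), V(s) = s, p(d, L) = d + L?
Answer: 9/55 ≈ 0.16364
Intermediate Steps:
p(d, L) = L + d
E(c) = 1 + c (E(c) = c + 1 = 1 + c)
t = -8 (t = 2*(8 + (-1 - 3)*3) = 2*(8 - 4*3) = 2*(8 - 12) = 2*(-4) = -8)
H(Q) = -2 + Q/(2*(-3 + Q)) (H(Q) = -2 + (Q/(Q - (1 + 2)))/2 = -2 + (Q/(Q - 1*3))/2 = -2 + (Q/(Q - 3))/2 = -2 + (Q/(-3 + Q))/2 = -2 + Q/(2*(-3 + Q)))
H(t)/V(-10) = (3*(4 - 1*(-8))/(2*(-3 - 8)))/(-10) = ((3/2)*(4 + 8)/(-11))*(-⅒) = ((3/2)*(-1/11)*12)*(-⅒) = -18/11*(-⅒) = 9/55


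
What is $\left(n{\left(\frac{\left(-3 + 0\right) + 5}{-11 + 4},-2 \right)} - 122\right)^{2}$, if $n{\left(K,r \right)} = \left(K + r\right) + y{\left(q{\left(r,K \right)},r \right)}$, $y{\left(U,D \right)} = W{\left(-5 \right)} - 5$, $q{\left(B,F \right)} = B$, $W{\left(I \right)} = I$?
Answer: $\frac{883600}{49} \approx 18033.0$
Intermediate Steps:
$y{\left(U,D \right)} = -10$ ($y{\left(U,D \right)} = -5 - 5 = -10$)
$n{\left(K,r \right)} = -10 + K + r$ ($n{\left(K,r \right)} = \left(K + r\right) - 10 = -10 + K + r$)
$\left(n{\left(\frac{\left(-3 + 0\right) + 5}{-11 + 4},-2 \right)} - 122\right)^{2} = \left(\left(-10 + \frac{\left(-3 + 0\right) + 5}{-11 + 4} - 2\right) - 122\right)^{2} = \left(\left(-10 + \frac{-3 + 5}{-7} - 2\right) - 122\right)^{2} = \left(\left(-10 + 2 \left(- \frac{1}{7}\right) - 2\right) - 122\right)^{2} = \left(\left(-10 - \frac{2}{7} - 2\right) - 122\right)^{2} = \left(- \frac{86}{7} - 122\right)^{2} = \left(- \frac{940}{7}\right)^{2} = \frac{883600}{49}$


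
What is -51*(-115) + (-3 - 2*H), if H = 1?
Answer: 5860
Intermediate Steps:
-51*(-115) + (-3 - 2*H) = -51*(-115) + (-3 - 2*1) = 5865 + (-3 - 2) = 5865 - 5 = 5860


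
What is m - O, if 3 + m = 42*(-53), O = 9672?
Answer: -11901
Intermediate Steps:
m = -2229 (m = -3 + 42*(-53) = -3 - 2226 = -2229)
m - O = -2229 - 1*9672 = -2229 - 9672 = -11901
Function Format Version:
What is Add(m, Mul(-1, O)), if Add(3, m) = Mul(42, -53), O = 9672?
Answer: -11901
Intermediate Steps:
m = -2229 (m = Add(-3, Mul(42, -53)) = Add(-3, -2226) = -2229)
Add(m, Mul(-1, O)) = Add(-2229, Mul(-1, 9672)) = Add(-2229, -9672) = -11901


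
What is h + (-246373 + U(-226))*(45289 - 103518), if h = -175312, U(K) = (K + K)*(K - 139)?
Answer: 4739257685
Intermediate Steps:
U(K) = 2*K*(-139 + K) (U(K) = (2*K)*(-139 + K) = 2*K*(-139 + K))
h + (-246373 + U(-226))*(45289 - 103518) = -175312 + (-246373 + 2*(-226)*(-139 - 226))*(45289 - 103518) = -175312 + (-246373 + 2*(-226)*(-365))*(-58229) = -175312 + (-246373 + 164980)*(-58229) = -175312 - 81393*(-58229) = -175312 + 4739432997 = 4739257685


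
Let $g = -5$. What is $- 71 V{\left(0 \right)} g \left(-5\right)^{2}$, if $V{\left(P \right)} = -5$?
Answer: $-44375$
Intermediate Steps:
$- 71 V{\left(0 \right)} g \left(-5\right)^{2} = - 71 \left(-5\right) \left(-5\right) \left(-5\right)^{2} = - 71 \cdot 25 \cdot 25 = \left(-71\right) 625 = -44375$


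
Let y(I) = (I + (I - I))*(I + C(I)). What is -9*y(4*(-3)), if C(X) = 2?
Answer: -1080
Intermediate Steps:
y(I) = I*(2 + I) (y(I) = (I + (I - I))*(I + 2) = (I + 0)*(2 + I) = I*(2 + I))
-9*y(4*(-3)) = -9*4*(-3)*(2 + 4*(-3)) = -(-108)*(2 - 12) = -(-108)*(-10) = -9*120 = -1080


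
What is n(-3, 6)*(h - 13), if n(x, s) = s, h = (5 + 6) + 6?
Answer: 24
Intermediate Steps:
h = 17 (h = 11 + 6 = 17)
n(-3, 6)*(h - 13) = 6*(17 - 13) = 6*4 = 24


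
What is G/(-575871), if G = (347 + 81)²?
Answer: -183184/575871 ≈ -0.31810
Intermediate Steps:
G = 183184 (G = 428² = 183184)
G/(-575871) = 183184/(-575871) = 183184*(-1/575871) = -183184/575871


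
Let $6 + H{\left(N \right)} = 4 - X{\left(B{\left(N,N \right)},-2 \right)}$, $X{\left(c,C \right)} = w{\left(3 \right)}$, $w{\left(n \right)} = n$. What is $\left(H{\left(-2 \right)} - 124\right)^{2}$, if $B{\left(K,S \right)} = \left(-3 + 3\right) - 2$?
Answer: $16641$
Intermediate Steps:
$B{\left(K,S \right)} = -2$ ($B{\left(K,S \right)} = 0 - 2 = -2$)
$X{\left(c,C \right)} = 3$
$H{\left(N \right)} = -5$ ($H{\left(N \right)} = -6 + \left(4 - 3\right) = -6 + 1 = -5$)
$\left(H{\left(-2 \right)} - 124\right)^{2} = \left(-5 - 124\right)^{2} = \left(-129\right)^{2} = 16641$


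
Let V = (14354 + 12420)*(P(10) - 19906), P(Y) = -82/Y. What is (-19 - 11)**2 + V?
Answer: -2665909454/5 ≈ -5.3318e+8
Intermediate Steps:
V = -2665913954/5 (V = (14354 + 12420)*(-82/10 - 19906) = 26774*(-82*1/10 - 19906) = 26774*(-41/5 - 19906) = 26774*(-99571/5) = -2665913954/5 ≈ -5.3318e+8)
(-19 - 11)**2 + V = (-19 - 11)**2 - 2665913954/5 = (-30)**2 - 2665913954/5 = 900 - 2665913954/5 = -2665909454/5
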